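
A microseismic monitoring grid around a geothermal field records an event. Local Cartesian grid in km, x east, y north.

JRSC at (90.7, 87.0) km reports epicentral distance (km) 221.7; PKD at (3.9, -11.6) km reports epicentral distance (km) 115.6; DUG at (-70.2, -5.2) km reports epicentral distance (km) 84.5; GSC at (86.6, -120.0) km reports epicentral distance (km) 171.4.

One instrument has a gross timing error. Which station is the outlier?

Solve using three stations at a time. Using PKD, DUG, GSC (subtract circle equations pairwise → linear system) gives (x, y) ≈ (-82.1, -89.1).
Distances from that point to each station vs reported:
  JRSC: calculated 246.7 vs reported 221.7 → residual 25.0 km
  PKD: calculated 115.8 vs reported 115.6 → residual 0.2 km
  DUG: calculated 84.7 vs reported 84.5 → residual 0.2 km
  GSC: calculated 171.5 vs reported 171.4 → residual 0.1 km
PKD, DUG, GSC are mutually consistent (residuals ≈ 0); JRSC is off by 25.0 km.

JRSC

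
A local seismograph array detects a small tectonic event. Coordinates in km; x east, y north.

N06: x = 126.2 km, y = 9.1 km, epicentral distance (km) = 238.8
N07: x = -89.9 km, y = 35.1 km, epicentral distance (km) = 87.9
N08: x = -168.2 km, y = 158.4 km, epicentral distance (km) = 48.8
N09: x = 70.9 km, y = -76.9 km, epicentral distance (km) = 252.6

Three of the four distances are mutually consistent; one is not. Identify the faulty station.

N08

Solve using three stations at a time. Using N06, N07, N09 (subtract circle equations pairwise → linear system) gives (x, y) ≈ (-83.8, 122.8).
Distances from that point to each station vs reported:
  N06: calculated 238.8 vs reported 238.8 → residual 0.0 km
  N07: calculated 87.9 vs reported 87.9 → residual 0.0 km
  N08: calculated 91.6 vs reported 48.8 → residual 42.8 km
  N09: calculated 252.6 vs reported 252.6 → residual 0.0 km
N06, N07, N09 are mutually consistent (residuals ≈ 0); N08 is off by 42.8 km.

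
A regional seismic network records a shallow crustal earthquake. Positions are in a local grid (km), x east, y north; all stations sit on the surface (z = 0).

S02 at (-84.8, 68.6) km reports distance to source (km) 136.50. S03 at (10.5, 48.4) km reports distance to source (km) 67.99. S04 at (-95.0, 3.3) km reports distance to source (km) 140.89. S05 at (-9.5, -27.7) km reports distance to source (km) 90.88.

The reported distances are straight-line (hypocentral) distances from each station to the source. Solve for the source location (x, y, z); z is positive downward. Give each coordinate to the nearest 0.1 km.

x ≈ 29.6 km, y ≈ 26.6 km, depth ≈ 61.5 km

Each station gives a sphere (x−x_i)² + (y−y_i)² + z² = d_i² (stations at z=0).
Subtracting the S02 sphere from S03 and S04: z² cancels, leaving linear equations in x and y:
190.6 x − 40.4 y = 4565.42
-20.4 x − 130.6 y = -4078.85
Solving: x ≈ 29.593, y ≈ 26.609 km (keep extra digits for the depth step; rounded: 29.6, 26.6).
Then from the S02 sphere: z² = 136.50² − (x + 84.8)² − (y − 68.6)² with x = 29.593, y = 26.609, so z ≈ 61.508 ≈ 61.5 km.
Check against S05 (with the unrounded solution): distance 90.89 ≈ 90.88 km. ✓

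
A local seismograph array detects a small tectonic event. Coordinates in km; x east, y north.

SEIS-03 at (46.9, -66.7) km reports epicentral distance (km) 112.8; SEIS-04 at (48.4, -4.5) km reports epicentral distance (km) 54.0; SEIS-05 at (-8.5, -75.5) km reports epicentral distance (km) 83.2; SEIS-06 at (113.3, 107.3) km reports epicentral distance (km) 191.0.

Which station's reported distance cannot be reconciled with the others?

SEIS-04

Solve using three stations at a time. Using SEIS-03, SEIS-05, SEIS-06 (subtract circle equations pairwise → linear system) gives (x, y) ≈ (-44.4, -0.5).
Distances from that point to each station vs reported:
  SEIS-03: calculated 112.8 vs reported 112.8 → residual 0.0 km
  SEIS-04: calculated 92.9 vs reported 54.0 → residual 38.9 km
  SEIS-05: calculated 83.2 vs reported 83.2 → residual 0.0 km
  SEIS-06: calculated 191.0 vs reported 191.0 → residual 0.0 km
SEIS-03, SEIS-05, SEIS-06 are mutually consistent (residuals ≈ 0); SEIS-04 is off by 38.9 km.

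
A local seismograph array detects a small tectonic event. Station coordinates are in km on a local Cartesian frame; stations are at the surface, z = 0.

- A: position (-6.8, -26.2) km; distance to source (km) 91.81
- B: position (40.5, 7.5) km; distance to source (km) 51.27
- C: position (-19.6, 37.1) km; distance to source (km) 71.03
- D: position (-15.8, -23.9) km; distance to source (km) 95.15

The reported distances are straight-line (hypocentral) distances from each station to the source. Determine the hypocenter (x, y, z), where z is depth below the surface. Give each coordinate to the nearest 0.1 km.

x ≈ 40.8 km, y ≈ 43.1 km, depth ≈ 36.9 km

Each station gives a sphere (x−x_i)² + (y−y_i)² + z² = d_i² (stations at z=0).
Subtracting the A sphere from B and C: z² cancels, leaving linear equations in x and y:
94.6 x + 67.4 y = 6764.28
-25.6 x + 126.6 y = 4411.71
Solving: x ≈ 40.798, y ≈ 43.097 km (keep extra digits for the depth step; rounded: 40.8, 43.1).
Then from the A sphere: z² = 91.81² − (x + 6.8)² − (y + 26.2)² with x = 40.798, y = 43.097, so z ≈ 36.898 ≈ 36.9 km.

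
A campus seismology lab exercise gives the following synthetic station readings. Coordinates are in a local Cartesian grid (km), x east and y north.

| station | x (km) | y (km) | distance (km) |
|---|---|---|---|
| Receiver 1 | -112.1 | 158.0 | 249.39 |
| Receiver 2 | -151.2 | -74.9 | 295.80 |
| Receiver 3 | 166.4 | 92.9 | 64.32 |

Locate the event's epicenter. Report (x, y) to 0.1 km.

Circle about each station: (x + 112.1)² + (y − 158.0)² = 249.39²; (x + 151.2)² + (y + 74.9)² = 295.80²; (x − 166.4)² + (y − 92.9)² = 64.32².
Subtracting the Receiver 1 equation from the Receiver 2 and Receiver 3 equations removes the quadratic terms:
-78.2 x − 465.8 y = -34361.23
557.0 x − 130.2 y = 56847.27
Solving the 2×2 system: x ≈ 114.8, y ≈ 54.5 km.

114.8 km east, 54.5 km north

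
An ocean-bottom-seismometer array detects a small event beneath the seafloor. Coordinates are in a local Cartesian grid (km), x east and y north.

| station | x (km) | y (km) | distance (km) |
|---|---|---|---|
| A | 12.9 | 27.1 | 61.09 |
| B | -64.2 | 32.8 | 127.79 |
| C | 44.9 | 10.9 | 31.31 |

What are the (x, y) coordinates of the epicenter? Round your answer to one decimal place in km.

(52.4, -19.5)

Circle about each station: (x − 12.9)² + (y − 27.1)² = 61.09²; (x + 64.2)² + (y − 32.8)² = 127.79²; (x − 44.9)² + (y − 10.9)² = 31.31².
Subtracting pairs of circle equations eliminates x²+y² and gives linear equations (the radical axes):
-154.2 x + 11.4 y = -8301.64
64.0 x − 32.4 y = 3985.67
Solving the 2×2 system: x ≈ 52.4, y ≈ -19.5 km.
Check against A (with the unrounded x, y): √((x − 12.9)²+(y − 27.1)²) = 61.10 ≈ 61.09 km. ✓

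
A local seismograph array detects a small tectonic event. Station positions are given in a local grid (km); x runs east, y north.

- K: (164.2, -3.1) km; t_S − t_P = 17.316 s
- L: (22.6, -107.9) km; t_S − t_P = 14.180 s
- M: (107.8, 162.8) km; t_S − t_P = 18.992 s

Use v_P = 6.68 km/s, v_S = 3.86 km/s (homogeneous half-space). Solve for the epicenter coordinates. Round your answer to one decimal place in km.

Distance from S−P lag: d = Δt · v_P v_S / (v_P − v_S) = Δt · (6.68·3.86)/(6.68−3.86) ≈ 9.1435·Δt.
So d_K = 158.33, d_L = 129.66, d_M = 173.65 km.
Circle about each station: (x − 164.2)² + (y + 3.1)² = 158.33²; (x − 22.6)² + (y + 107.9)² = 129.66²; (x − 107.8)² + (y − 162.8)² = 173.65².
Subtracting the K equation from the L and M equations removes the quadratic terms:
-283.2 x − 209.6 y = -6561.41
-112.8 x + 331.8 y = 6067.50
Solving the 2×2 system: x ≈ 7.7, y ≈ 20.9 km.

(7.7, 20.9)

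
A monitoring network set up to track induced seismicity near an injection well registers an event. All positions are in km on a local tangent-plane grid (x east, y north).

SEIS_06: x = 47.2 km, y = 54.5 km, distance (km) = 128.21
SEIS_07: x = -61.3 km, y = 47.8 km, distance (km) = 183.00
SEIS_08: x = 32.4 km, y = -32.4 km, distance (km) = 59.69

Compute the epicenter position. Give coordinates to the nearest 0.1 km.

Circle about each station: (x − 47.2)² + (y − 54.5)² = 128.21²; (x + 61.3)² + (y − 47.8)² = 183.00²; (x − 32.4)² + (y + 32.4)² = 59.69².
Subtracting pairs of circle equations eliminates x²+y² and gives linear equations (the radical axes):
-217.0 x − 13.4 y = -16206.76
-29.6 x − 173.8 y = 9776.34
Solving the 2×2 system: x ≈ 79.0, y ≈ -69.7 km.

79.0 km east, -69.7 km north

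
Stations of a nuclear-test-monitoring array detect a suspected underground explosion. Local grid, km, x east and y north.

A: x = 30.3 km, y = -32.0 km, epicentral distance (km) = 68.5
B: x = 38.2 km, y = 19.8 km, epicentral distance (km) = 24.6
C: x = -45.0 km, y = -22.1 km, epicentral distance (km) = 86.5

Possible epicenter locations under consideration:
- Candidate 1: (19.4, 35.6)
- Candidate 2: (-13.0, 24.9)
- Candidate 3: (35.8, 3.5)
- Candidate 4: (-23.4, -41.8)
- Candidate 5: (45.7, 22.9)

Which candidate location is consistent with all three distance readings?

For each candidate, compare |candidate − station| to the reported distance:
Candidate 1: residuals A 0.0, B 0.0, C 0.0 → max 0.0 km
Candidate 2: residuals A 3.0, B 26.9, C 29.6 → max 29.6 km
Candidate 3: residuals A 32.6, B 8.1, C 1.7 → max 32.6 km
Candidate 4: residuals A 13.9, B 62.5, C 57.3 → max 62.5 km
Candidate 5: residuals A 11.5, B 16.5, C 14.7 → max 16.5 km
Only Candidate 1 has all residuals ≈ 0.

Candidate 1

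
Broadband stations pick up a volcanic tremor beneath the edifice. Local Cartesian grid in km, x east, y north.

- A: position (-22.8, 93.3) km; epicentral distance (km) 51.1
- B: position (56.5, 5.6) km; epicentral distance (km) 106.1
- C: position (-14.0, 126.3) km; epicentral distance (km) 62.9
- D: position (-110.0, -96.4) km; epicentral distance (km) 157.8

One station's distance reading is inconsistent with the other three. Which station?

Solve using three stations at a time. Using A, B, D (subtract circle equations pairwise → linear system) gives (x, y) ≈ (-41.7, 45.8).
Distances from that point to each station vs reported:
  A: calculated 51.1 vs reported 51.1 → residual 0.0 km
  B: calculated 106.1 vs reported 106.1 → residual 0.0 km
  C: calculated 85.1 vs reported 62.9 → residual 22.2 km
  D: calculated 157.8 vs reported 157.8 → residual 0.0 km
A, B, D are mutually consistent (residuals ≈ 0); C is off by 22.2 km.

C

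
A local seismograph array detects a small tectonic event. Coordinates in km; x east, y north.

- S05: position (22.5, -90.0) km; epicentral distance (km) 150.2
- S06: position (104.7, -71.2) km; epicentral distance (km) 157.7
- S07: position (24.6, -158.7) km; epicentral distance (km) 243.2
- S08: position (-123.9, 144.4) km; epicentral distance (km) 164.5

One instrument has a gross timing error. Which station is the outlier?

Solve using three stations at a time. Using S05, S06, S08 (subtract circle equations pairwise → linear system) gives (x, y) ≈ (17.4, 60.1).
Distances from that point to each station vs reported:
  S05: calculated 150.2 vs reported 150.2 → residual 0.0 km
  S06: calculated 157.7 vs reported 157.7 → residual 0.0 km
  S07: calculated 218.9 vs reported 243.2 → residual 24.3 km
  S08: calculated 164.5 vs reported 164.5 → residual 0.0 km
S05, S06, S08 are mutually consistent (residuals ≈ 0); S07 is off by 24.3 km.

S07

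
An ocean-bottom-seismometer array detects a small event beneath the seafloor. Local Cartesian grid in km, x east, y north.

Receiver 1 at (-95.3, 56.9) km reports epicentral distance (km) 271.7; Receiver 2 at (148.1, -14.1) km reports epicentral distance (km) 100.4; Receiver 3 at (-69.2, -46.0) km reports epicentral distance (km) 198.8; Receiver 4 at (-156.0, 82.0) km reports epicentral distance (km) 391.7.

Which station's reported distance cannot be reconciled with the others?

Receiver 4

Solve using three stations at a time. Using Receiver 1, Receiver 2, Receiver 3 (subtract circle equations pairwise → linear system) gives (x, y) ≈ (119.0, -110.2).
Distances from that point to each station vs reported:
  Receiver 1: calculated 271.7 vs reported 271.7 → residual 0.0 km
  Receiver 2: calculated 100.4 vs reported 100.4 → residual 0.0 km
  Receiver 3: calculated 198.8 vs reported 198.8 → residual 0.0 km
  Receiver 4: calculated 335.5 vs reported 391.7 → residual 56.2 km
Receiver 1, Receiver 2, Receiver 3 are mutually consistent (residuals ≈ 0); Receiver 4 is off by 56.2 km.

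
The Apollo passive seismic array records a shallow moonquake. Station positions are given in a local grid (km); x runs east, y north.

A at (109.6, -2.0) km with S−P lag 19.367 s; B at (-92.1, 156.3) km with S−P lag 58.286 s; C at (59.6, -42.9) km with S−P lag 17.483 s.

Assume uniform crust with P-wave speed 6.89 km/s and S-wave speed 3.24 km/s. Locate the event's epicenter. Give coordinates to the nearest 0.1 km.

x ≈ 136.3 km, y ≈ -117.4 km

Distance from S−P lag: d = Δt · v_P v_S / (v_P − v_S) = Δt · (6.89·3.24)/(6.89−3.24) ≈ 6.1161·Δt.
So d_A = 118.45, d_B = 356.48, d_C = 106.93 km.
Circle about each station: (x − 109.6)² + (y + 2.0)² = 118.45²; (x + 92.1)² + (y − 156.3)² = 356.48²; (x − 59.6)² + (y + 42.9)² = 106.93².
Subtracting the A equation from the B and C equations removes the quadratic terms:
-403.4 x + 316.6 y = -92151.65
-100.0 x − 81.8 y = -4027.21
Solving the 2×2 system: x ≈ 136.3, y ≈ -117.4 km.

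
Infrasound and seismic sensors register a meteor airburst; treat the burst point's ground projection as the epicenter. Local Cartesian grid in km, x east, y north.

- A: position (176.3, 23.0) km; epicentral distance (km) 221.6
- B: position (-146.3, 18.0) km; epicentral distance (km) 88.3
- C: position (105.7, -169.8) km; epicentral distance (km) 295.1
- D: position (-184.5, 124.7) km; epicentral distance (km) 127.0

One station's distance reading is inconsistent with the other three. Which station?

Solve using three stations at a time. Using B, C, D (subtract circle equations pairwise → linear system) gives (x, y) ≈ (-72.1, 65.7).
Distances from that point to each station vs reported:
  A: calculated 252.0 vs reported 221.6 → residual 30.4 km
  B: calculated 88.2 vs reported 88.3 → residual 0.1 km
  C: calculated 295.1 vs reported 295.1 → residual 0.0 km
  D: calculated 127.0 vs reported 127.0 → residual 0.0 km
B, C, D are mutually consistent (residuals ≈ 0); A is off by 30.4 km.

A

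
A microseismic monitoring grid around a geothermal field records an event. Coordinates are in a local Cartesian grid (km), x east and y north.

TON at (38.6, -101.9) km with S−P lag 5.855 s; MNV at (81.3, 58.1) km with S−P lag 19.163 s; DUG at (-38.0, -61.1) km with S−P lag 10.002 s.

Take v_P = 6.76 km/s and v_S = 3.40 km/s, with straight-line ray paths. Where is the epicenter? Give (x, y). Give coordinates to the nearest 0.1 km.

(30.4, -62.7)

Distance from S−P lag: d = Δt · v_P v_S / (v_P − v_S) = Δt · (6.76·3.40)/(6.76−3.40) ≈ 6.8405·Δt.
So d_TON = 40.05, d_MNV = 131.08, d_DUG = 68.42 km.
Circle about each station: (x − 38.6)² + (y + 101.9)² = 40.05²; (x − 81.3)² + (y − 58.1)² = 131.08²; (x + 38.0)² + (y + 61.1)² = 68.42².
Subtracting pairs of circle equations eliminates x²+y² and gives linear equations (the radical axes):
85.4 x + 320.0 y = -17466.23
-153.2 x + 81.6 y = -9773.65
Solving the 2×2 system: x ≈ 30.4, y ≈ -62.7 km.
Check against TON (with the unrounded x, y): √((x − 38.6)²+(y + 101.9)²) = 40.05 ≈ 40.05 km. ✓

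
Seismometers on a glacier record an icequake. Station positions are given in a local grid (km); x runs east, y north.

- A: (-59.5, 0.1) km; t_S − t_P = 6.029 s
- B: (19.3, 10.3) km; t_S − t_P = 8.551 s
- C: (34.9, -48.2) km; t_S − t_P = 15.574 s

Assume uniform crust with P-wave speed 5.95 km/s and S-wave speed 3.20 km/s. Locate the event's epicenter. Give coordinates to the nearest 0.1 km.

(-35.0, 33.9)

Distance from S−P lag: d = Δt · v_P v_S / (v_P − v_S) = Δt · (5.95·3.20)/(5.95−3.20) ≈ 6.9236·Δt.
So d_A = 41.74, d_B = 59.20, d_C = 107.83 km.
Circle about each station: (x + 59.5)² + (y − 0.1)² = 41.74²; (x − 19.3)² + (y − 10.3)² = 59.20²; (x − 34.9)² + (y + 48.2)² = 107.83².
Subtracting the A equation from the B and C equations removes the quadratic terms:
157.6 x + 20.4 y = -4824.09
188.8 x − 96.6 y = -9884.09
Solving the 2×2 system: x ≈ -35.0, y ≈ 33.9 km.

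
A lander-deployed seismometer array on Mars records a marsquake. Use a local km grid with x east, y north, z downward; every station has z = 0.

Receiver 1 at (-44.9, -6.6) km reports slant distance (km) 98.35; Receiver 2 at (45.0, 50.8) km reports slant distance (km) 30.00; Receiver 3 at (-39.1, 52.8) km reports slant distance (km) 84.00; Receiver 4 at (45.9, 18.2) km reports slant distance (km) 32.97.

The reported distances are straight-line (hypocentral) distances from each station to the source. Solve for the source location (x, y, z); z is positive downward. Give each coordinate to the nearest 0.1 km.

(39.2, 37.2, 26.1)

Each station gives a sphere (x−x_i)² + (y−y_i)² + z² = d_i² (stations at z=0).
Subtracting the Receiver 1 sphere from Receiver 2 and Receiver 3: z² cancels, leaving linear equations in x and y:
179.8 x + 114.8 y = 11318.79
11.6 x + 118.8 y = 4873.80
Solving: x ≈ 39.202, y ≈ 37.197 km (keep extra digits for the depth step; rounded: 39.2, 37.2).
Then from the Receiver 1 sphere: z² = 98.35² − (x + 44.9)² − (y + 6.6)² with x = 39.202, y = 37.197, so z ≈ 26.104 ≈ 26.1 km.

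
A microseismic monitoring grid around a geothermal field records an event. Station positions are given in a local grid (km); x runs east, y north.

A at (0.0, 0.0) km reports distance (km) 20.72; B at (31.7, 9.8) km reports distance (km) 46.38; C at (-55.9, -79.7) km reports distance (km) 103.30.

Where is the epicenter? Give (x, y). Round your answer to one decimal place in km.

Circle about each station: x² + y² = 20.72²; (x − 31.7)² + (y − 9.8)² = 46.38²; (x + 55.9)² + (y + 79.7)² = 103.30².
Subtracting pairs of circle equations eliminates x²+y² and gives linear equations (the radical axes):
63.4 x + 19.6 y = -620.86
-111.8 x − 159.4 y = -764.67
Solving the 2×2 system: x ≈ -14.4, y ≈ 14.9 km.

-14.4 km east, 14.9 km north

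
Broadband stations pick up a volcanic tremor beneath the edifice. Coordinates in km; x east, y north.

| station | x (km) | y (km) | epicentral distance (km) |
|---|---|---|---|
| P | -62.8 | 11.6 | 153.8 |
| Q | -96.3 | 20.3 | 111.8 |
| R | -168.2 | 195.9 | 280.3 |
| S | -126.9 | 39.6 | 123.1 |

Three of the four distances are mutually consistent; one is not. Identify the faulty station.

Solve using three stations at a time. Using Q, R, S (subtract circle equations pairwise → linear system) gives (x, y) ≈ (-139.4, -83.0).
Distances from that point to each station vs reported:
  P: calculated 121.7 vs reported 153.8 → residual 32.1 km
  Q: calculated 111.9 vs reported 111.8 → residual 0.1 km
  R: calculated 280.3 vs reported 280.3 → residual 0.0 km
  S: calculated 123.2 vs reported 123.1 → residual 0.1 km
Q, R, S are mutually consistent (residuals ≈ 0); P is off by 32.1 km.

P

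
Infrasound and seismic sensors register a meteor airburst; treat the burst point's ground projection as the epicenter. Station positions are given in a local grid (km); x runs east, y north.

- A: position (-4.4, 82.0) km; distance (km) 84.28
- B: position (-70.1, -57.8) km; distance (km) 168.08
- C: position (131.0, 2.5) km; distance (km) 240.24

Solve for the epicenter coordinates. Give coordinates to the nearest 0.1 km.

Circle about each station: (x + 4.4)² + (y − 82.0)² = 84.28²; (x + 70.1)² + (y + 57.8)² = 168.08²; (x − 131.0)² + (y − 2.5)² = 240.24².
Subtracting pairs of circle equations eliminates x²+y² and gives linear equations (the radical axes):
-131.4 x − 279.6 y = -19636.28
270.8 x − 159.0 y = -40188.25
Solving the 2×2 system: x ≈ -84.0, y ≈ 109.7 km.

-84.0 km east, 109.7 km north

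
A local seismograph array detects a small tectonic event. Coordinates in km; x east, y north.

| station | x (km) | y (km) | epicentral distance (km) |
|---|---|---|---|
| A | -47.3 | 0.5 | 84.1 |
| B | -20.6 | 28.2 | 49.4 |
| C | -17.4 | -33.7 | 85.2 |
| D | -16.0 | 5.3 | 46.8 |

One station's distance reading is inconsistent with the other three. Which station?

D

Solve using three stations at a time. Using A, B, C (subtract circle equations pairwise → linear system) gives (x, y) ≈ (27.7, 38.6).
Distances from that point to each station vs reported:
  A: calculated 84.1 vs reported 84.1 → residual 0.0 km
  B: calculated 49.4 vs reported 49.4 → residual 0.0 km
  C: calculated 85.2 vs reported 85.2 → residual 0.0 km
  D: calculated 54.9 vs reported 46.8 → residual 8.1 km
A, B, C are mutually consistent (residuals ≈ 0); D is off by 8.1 km.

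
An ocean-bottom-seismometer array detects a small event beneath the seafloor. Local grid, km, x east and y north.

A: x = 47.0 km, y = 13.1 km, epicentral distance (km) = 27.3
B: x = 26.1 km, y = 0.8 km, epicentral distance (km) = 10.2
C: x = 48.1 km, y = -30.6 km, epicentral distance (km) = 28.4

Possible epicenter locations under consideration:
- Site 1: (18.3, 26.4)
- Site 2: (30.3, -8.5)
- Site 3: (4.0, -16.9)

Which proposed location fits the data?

Site 2

For each candidate, compare |candidate − station| to the reported distance:
Site 1: residuals A 4.3, B 16.6, C 35.9 → max 35.9 km
Site 2: residuals A 0.0, B 0.0, C 0.0 → max 0.0 km
Site 3: residuals A 25.1, B 18.1, C 17.8 → max 25.1 km
Only Site 2 has all residuals ≈ 0.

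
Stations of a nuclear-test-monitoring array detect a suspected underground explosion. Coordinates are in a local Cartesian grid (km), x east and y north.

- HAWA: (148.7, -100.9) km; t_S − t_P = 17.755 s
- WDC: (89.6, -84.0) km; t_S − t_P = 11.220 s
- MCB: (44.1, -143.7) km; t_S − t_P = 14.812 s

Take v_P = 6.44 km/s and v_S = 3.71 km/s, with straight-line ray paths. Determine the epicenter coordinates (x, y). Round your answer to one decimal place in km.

Distance from S−P lag: d = Δt · v_P v_S / (v_P − v_S) = Δt · (6.44·3.71)/(6.44−3.71) ≈ 8.7518·Δt.
So d_HAWA = 155.39, d_WDC = 98.20, d_MCB = 129.63 km.
Circle about each station: (x − 148.7)² + (y + 100.9)² = 155.39²; (x − 89.6)² + (y + 84.0)² = 98.20²; (x − 44.1)² + (y + 143.7)² = 129.63².
Subtracting pairs of circle equations eliminates x²+y² and gives linear equations (the radical axes):
-118.2 x + 33.8 y = -2705.53
-209.2 x − 85.6 y = -2355.88
Solving the 2×2 system: x ≈ 18.1, y ≈ -16.7 km.
Check against HAWA (with the unrounded x, y): √((x − 148.7)²+(y + 100.9)²) = 155.37 ≈ 155.39 km. ✓

x ≈ 18.1 km, y ≈ -16.7 km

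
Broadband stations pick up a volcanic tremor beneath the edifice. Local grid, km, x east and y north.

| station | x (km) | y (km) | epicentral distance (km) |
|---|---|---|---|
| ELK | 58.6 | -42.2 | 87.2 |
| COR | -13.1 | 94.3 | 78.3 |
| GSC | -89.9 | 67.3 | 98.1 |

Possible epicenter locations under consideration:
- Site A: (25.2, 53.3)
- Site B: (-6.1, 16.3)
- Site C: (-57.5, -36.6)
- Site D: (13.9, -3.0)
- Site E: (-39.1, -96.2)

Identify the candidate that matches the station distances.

For each candidate, compare |candidate − station| to the reported distance:
Site A: residuals ELK 14.0, COR 22.2, GSC 17.8 → max 22.2 km
Site B: residuals ELK 0.0, COR 0.0, GSC 0.0 → max 0.0 km
Site C: residuals ELK 29.0, COR 59.9, GSC 10.7 → max 59.9 km
Site D: residuals ELK 27.7, COR 22.7, GSC 27.3 → max 27.7 km
Site E: residuals ELK 24.4, COR 114.0, GSC 73.1 → max 114.0 km
Only Site B has all residuals ≈ 0.

Site B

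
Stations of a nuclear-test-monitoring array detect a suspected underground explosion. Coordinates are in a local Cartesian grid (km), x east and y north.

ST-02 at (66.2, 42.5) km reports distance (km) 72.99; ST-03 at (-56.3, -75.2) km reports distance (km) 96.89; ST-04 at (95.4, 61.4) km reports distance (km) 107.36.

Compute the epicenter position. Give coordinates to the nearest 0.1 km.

Circle about each station: (x − 66.2)² + (y − 42.5)² = 72.99²; (x + 56.3)² + (y + 75.2)² = 96.89²; (x − 95.4)² + (y − 61.4)² = 107.36².
Subtracting the ST-02 equation from the ST-03 and ST-04 equations removes the quadratic terms:
-245.0 x − 235.4 y = -1424.09
58.4 x + 37.8 y = 483.80
Solving the 2×2 system: x ≈ 13.4, y ≈ -7.9 km.

(13.4, -7.9)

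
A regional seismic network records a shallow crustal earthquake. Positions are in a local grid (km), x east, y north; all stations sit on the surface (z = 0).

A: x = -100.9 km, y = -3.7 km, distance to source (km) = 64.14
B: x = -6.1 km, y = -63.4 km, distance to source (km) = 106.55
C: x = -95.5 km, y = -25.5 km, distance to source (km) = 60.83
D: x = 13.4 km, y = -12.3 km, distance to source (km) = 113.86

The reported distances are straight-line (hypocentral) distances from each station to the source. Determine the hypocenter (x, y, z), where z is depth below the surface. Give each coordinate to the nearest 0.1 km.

Each station gives a sphere (x−x_i)² + (y−y_i)² + z² = d_i² (stations at z=0).
Subtracting the A sphere from B and C: z² cancels, leaving linear equations in x and y:
189.6 x − 119.4 y = -13376.69
10.8 x − 43.6 y = -10.35
Solving: x ≈ -83.415, y ≈ -20.425 km (keep extra digits for the depth step; rounded: -83.4, -20.4).
Then from the A sphere: z² = 64.14² − (x + 100.9)² − (y + 3.7)² with x = -83.415, y = -20.425, so z ≈ 59.401 ≈ 59.4 km.

x ≈ -83.4 km, y ≈ -20.4 km, depth ≈ 59.4 km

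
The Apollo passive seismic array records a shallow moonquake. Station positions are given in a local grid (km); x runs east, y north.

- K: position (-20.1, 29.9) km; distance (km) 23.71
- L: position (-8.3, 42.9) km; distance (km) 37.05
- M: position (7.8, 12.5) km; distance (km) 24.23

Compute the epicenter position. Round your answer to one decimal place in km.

Circle about each station: (x + 20.1)² + (y − 29.9)² = 23.71²; (x + 8.3)² + (y − 42.9)² = 37.05²; (x − 7.8)² + (y − 12.5)² = 24.23².
Subtracting the K equation from the L and M equations removes the quadratic terms:
23.6 x + 26.0 y = -199.26
55.8 x − 34.8 y = -1105.86
Solving the 2×2 system: x ≈ -15.7, y ≈ 6.6 km.

(-15.7, 6.6)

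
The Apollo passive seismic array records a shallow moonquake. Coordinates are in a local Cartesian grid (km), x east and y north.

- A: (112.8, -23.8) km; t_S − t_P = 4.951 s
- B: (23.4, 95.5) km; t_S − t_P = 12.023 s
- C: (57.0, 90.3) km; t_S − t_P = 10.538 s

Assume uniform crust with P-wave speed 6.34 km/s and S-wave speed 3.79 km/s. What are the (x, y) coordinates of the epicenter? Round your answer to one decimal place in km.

(68.8, -8.3)

Distance from S−P lag: d = Δt · v_P v_S / (v_P − v_S) = Δt · (6.34·3.79)/(6.34−3.79) ≈ 9.4230·Δt.
So d_A = 46.65, d_B = 113.29, d_C = 99.30 km.
Circle about each station: (x − 112.8)² + (y + 23.8)² = 46.65²; (x − 23.4)² + (y − 95.5)² = 113.29²; (x − 57.0)² + (y − 90.3)² = 99.30².
Subtracting the A equation from the B and C equations removes the quadratic terms:
-178.8 x + 238.6 y = -14280.87
-111.6 x + 228.2 y = -9571.46
Solving the 2×2 system: x ≈ 68.8, y ≈ -8.3 km.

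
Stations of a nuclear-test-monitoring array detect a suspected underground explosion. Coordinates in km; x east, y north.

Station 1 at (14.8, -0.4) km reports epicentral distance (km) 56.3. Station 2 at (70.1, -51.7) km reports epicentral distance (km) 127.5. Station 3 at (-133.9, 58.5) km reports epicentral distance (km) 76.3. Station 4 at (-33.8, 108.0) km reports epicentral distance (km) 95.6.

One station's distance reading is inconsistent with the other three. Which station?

Station 3

Solve using three stations at a time. Using Station 1, Station 2, Station 4 (subtract circle equations pairwise → linear system) gives (x, y) ≈ (-40.0, 12.6).
Distances from that point to each station vs reported:
  Station 1: calculated 56.4 vs reported 56.3 → residual 0.1 km
  Station 2: calculated 127.5 vs reported 127.5 → residual 0.0 km
  Station 3: calculated 104.5 vs reported 76.3 → residual 28.2 km
  Station 4: calculated 95.6 vs reported 95.6 → residual 0.0 km
Station 1, Station 2, Station 4 are mutually consistent (residuals ≈ 0); Station 3 is off by 28.2 km.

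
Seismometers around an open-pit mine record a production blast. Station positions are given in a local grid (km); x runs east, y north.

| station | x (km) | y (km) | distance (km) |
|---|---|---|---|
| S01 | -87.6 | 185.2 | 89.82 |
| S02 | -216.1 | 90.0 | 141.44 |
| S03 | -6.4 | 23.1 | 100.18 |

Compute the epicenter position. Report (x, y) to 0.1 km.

Circle about each station: (x + 87.6)² + (y − 185.2)² = 89.82²; (x + 216.1)² + (y − 90.0)² = 141.44²; (x + 6.4)² + (y − 23.1)² = 100.18².
Subtracting the S01 equation from the S02 and S03 equations removes the quadratic terms:
-257.0 x − 190.4 y = 888.77
162.4 x − 324.2 y = -43366.63
Solving the 2×2 system: x ≈ -74.8, y ≈ 96.3 km.

-74.8 km east, 96.3 km north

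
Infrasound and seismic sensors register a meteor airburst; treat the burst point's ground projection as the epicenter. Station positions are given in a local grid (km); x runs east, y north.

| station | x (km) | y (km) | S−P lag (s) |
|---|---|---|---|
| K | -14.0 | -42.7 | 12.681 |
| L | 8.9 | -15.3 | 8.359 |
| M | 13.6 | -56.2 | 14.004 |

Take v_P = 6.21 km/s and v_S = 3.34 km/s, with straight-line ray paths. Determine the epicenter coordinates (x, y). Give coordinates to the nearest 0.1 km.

(12.6, 45.0)

Distance from S−P lag: d = Δt · v_P v_S / (v_P − v_S) = Δt · (6.21·3.34)/(6.21−3.34) ≈ 7.2270·Δt.
So d_K = 91.65, d_L = 60.41, d_M = 101.21 km.
Circle about each station: (x + 14.0)² + (y + 42.7)² = 91.65²; (x − 8.9)² + (y + 15.3)² = 60.41²; (x − 13.6)² + (y + 56.2)² = 101.21².
Subtracting the K equation from the L and M equations removes the quadratic terms:
45.8 x + 54.8 y = 3044.36
55.2 x − 27.0 y = -519.63
Solving the 2×2 system: x ≈ 12.6, y ≈ 45.0 km.
Check against K (with the unrounded x, y): √((x + 14.0)²+(y + 42.7)²) = 91.66 ≈ 91.65 km. ✓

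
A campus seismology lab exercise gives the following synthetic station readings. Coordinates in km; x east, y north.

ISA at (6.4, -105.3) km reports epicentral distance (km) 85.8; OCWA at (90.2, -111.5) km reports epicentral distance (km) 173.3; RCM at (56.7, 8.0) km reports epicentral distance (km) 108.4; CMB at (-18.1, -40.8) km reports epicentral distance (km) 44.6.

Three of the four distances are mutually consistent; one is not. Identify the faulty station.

ISA

Solve using three stations at a time. Using OCWA, RCM, CMB (subtract circle equations pairwise → linear system) gives (x, y) ≈ (-50.2, -9.9).
Distances from that point to each station vs reported:
  ISA: calculated 110.9 vs reported 85.8 → residual 25.1 km
  OCWA: calculated 173.3 vs reported 173.3 → residual 0.0 km
  RCM: calculated 108.4 vs reported 108.4 → residual 0.0 km
  CMB: calculated 44.5 vs reported 44.6 → residual 0.1 km
OCWA, RCM, CMB are mutually consistent (residuals ≈ 0); ISA is off by 25.1 km.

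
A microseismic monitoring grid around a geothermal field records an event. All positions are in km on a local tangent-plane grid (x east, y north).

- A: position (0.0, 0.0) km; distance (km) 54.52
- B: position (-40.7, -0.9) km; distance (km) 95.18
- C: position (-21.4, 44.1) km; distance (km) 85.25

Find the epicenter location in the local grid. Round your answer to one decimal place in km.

Circle about each station: x² + y² = 54.52²; (x + 40.7)² + (y + 0.9)² = 95.18²; (x + 21.4)² + (y − 44.1)² = 85.25².
Subtracting pairs of circle equations eliminates x²+y² and gives linear equations (the radical axes):
-81.4 x − 1.8 y = -4429.50
-42.8 x + 88.2 y = -1892.36
Solving the 2×2 system: x ≈ 54.3, y ≈ 4.9 km.

x ≈ 54.3 km, y ≈ 4.9 km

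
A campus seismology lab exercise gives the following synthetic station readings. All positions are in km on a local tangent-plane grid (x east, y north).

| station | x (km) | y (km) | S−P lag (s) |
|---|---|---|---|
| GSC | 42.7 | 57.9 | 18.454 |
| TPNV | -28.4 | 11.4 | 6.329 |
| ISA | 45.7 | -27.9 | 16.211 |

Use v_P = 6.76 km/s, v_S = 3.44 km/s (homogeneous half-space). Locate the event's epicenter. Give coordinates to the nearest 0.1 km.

Distance from S−P lag: d = Δt · v_P v_S / (v_P − v_S) = Δt · (6.76·3.44)/(6.76−3.44) ≈ 7.0043·Δt.
So d_GSC = 129.26, d_TPNV = 44.33, d_ISA = 113.55 km.
Circle about each station: (x − 42.7)² + (y − 57.9)² = 129.26²; (x + 28.4)² + (y − 11.4)² = 44.33²; (x − 45.7)² + (y + 27.9)² = 113.55².
Subtracting the GSC equation from the TPNV and ISA equations removes the quadratic terms:
-142.2 x − 93.0 y = 10503.82
6.0 x − 171.6 y = 1505.75
Solving the 2×2 system: x ≈ -66.6, y ≈ -11.1 km.

x ≈ -66.6 km, y ≈ -11.1 km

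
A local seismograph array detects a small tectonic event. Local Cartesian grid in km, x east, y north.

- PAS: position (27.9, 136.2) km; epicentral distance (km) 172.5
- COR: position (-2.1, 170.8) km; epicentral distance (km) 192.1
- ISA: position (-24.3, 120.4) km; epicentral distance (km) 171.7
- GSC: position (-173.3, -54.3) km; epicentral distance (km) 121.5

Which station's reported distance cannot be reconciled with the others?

ISA

Solve using three stations at a time. Using PAS, COR, GSC (subtract circle equations pairwise → linear system) gives (x, y) ≈ (-59.4, -12.5).
Distances from that point to each station vs reported:
  PAS: calculated 172.4 vs reported 172.5 → residual 0.1 km
  COR: calculated 192.0 vs reported 192.1 → residual 0.1 km
  ISA: calculated 137.4 vs reported 171.7 → residual 34.3 km
  GSC: calculated 121.3 vs reported 121.5 → residual 0.2 km
PAS, COR, GSC are mutually consistent (residuals ≈ 0); ISA is off by 34.3 km.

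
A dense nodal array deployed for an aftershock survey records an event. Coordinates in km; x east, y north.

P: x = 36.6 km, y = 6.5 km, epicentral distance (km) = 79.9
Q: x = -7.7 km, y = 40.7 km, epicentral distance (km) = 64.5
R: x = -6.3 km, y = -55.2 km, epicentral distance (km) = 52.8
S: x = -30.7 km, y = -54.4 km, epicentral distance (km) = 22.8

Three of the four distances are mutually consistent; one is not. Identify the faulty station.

S

Solve using three stations at a time. Using P, Q, R (subtract circle equations pairwise → linear system) gives (x, y) ≈ (-40.4, -14.9).
Distances from that point to each station vs reported:
  P: calculated 79.9 vs reported 79.9 → residual 0.0 km
  Q: calculated 64.5 vs reported 64.5 → residual 0.0 km
  R: calculated 52.8 vs reported 52.8 → residual 0.0 km
  S: calculated 40.7 vs reported 22.8 → residual 17.9 km
P, Q, R are mutually consistent (residuals ≈ 0); S is off by 17.9 km.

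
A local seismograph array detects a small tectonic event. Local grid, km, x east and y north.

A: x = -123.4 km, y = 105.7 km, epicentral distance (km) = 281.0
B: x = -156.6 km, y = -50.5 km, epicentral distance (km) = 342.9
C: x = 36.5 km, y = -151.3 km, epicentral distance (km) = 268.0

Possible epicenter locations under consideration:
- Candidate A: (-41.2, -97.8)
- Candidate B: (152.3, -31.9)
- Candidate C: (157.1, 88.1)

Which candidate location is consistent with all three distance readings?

For each candidate, compare |candidate − station| to the reported distance:
Candidate A: residuals A 61.5, B 218.2, C 173.7 → max 218.2 km
Candidate B: residuals A 27.1, B 33.4, C 101.7 → max 101.7 km
Candidate C: residuals A 0.1, B 0.1, C 0.1 → max 0.1 km
Only Candidate C has all residuals ≈ 0.

Candidate C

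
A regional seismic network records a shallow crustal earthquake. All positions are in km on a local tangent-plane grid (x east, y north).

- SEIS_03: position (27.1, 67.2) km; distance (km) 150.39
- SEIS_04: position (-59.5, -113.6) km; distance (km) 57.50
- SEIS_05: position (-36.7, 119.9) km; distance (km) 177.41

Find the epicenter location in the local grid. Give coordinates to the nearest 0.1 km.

-59.0 km east, -56.1 km north

Circle about each station: (x − 27.1)² + (y − 67.2)² = 150.39²; (x + 59.5)² + (y + 113.6)² = 57.50²; (x + 36.7)² + (y − 119.9)² = 177.41².
Subtracting the SEIS_03 equation from the SEIS_04 and SEIS_05 equations removes the quadratic terms:
-173.2 x − 361.6 y = 30505.86
-127.6 x + 105.4 y = 1615.49
Solving the 2×2 system: x ≈ -59.0, y ≈ -56.1 km.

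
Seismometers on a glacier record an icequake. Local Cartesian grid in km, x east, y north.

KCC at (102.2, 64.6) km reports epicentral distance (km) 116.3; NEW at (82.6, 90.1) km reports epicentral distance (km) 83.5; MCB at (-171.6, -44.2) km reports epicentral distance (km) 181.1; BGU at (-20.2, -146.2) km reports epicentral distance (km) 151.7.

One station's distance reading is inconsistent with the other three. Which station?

Solve using three stations at a time. Using KCC, MCB, BGU (subtract circle equations pairwise → linear system) gives (x, y) ≈ (3.1, 3.7).
Distances from that point to each station vs reported:
  KCC: calculated 116.3 vs reported 116.3 → residual 0.0 km
  NEW: calculated 117.4 vs reported 83.5 → residual 33.9 km
  MCB: calculated 181.1 vs reported 181.1 → residual 0.0 km
  BGU: calculated 151.7 vs reported 151.7 → residual 0.0 km
KCC, MCB, BGU are mutually consistent (residuals ≈ 0); NEW is off by 33.9 km.

NEW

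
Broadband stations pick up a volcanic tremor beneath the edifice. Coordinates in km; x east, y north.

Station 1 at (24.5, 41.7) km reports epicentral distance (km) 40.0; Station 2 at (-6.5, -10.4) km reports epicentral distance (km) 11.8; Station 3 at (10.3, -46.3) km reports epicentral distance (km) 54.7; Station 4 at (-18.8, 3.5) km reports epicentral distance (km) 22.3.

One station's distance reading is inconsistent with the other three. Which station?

Solve using three stations at a time. Using Station 1, Station 3, Station 4 (subtract circle equations pairwise → linear system) gives (x, y) ≈ (3.1, 7.9).
Distances from that point to each station vs reported:
  Station 1: calculated 40.0 vs reported 40.0 → residual 0.0 km
  Station 2: calculated 20.7 vs reported 11.8 → residual 8.9 km
  Station 3: calculated 54.7 vs reported 54.7 → residual 0.0 km
  Station 4: calculated 22.3 vs reported 22.3 → residual 0.0 km
Station 1, Station 3, Station 4 are mutually consistent (residuals ≈ 0); Station 2 is off by 8.9 km.

Station 2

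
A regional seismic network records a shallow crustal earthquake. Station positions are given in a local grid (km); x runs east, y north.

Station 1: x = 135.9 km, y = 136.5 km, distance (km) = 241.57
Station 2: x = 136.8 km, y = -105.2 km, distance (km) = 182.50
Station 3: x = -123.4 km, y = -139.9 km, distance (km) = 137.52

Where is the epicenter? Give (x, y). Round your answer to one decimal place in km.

Circle about each station: (x − 135.9)² + (y − 136.5)² = 241.57²; (x − 136.8)² + (y + 105.2)² = 182.50²; (x + 123.4)² + (y + 139.9)² = 137.52².
Subtracting the Station 1 equation from the Station 2 and Station 3 equations removes the quadratic terms:
1.8 x − 483.4 y = 17730.03
-518.6 x − 552.8 y = 37142.82
Solving the 2×2 system: x ≈ -32.4, y ≈ -36.8 km.

x ≈ -32.4 km, y ≈ -36.8 km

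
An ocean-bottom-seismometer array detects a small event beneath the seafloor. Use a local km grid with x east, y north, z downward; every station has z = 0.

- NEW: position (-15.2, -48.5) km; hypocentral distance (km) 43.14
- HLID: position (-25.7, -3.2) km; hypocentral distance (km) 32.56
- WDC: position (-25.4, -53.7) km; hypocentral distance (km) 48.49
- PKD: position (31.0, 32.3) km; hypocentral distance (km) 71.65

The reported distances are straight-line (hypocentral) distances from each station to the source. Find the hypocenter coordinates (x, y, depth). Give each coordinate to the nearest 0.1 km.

x ≈ -14.4 km, y ≈ -15.6 km, depth ≈ 27.9 km

Each station gives a sphere (x−x_i)² + (y−y_i)² + z² = d_i² (stations at z=0).
Subtracting the NEW sphere from HLID and WDC: z² cancels, leaving linear equations in x and y:
-21.0 x + 90.6 y = -1111.65
-20.4 x − 10.4 y = 455.34
Solving: x ≈ -14.368, y ≈ -15.600 km (keep extra digits for the depth step; rounded: -14.4, -15.6).
Then from the NEW sphere: z² = 43.14² − (x + 15.2)² − (y + 48.5)² with x = -14.368, y = -15.600, so z ≈ 27.892 ≈ 27.9 km.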